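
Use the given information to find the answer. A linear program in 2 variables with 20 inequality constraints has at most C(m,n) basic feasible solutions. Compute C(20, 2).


Each vertex corresponds to some choice of n active constraints out of m, so the number of vertices is at most C(m, n) = m! / (n!(m-n)!).
m = 20, n = 2
Numerator: 20 * 19
Denominator: 2! = 2
C(20, 2) = 190


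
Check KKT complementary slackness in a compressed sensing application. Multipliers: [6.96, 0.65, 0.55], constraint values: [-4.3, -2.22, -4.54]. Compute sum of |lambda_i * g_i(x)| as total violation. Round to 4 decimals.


KKT complementary slackness check:
lambda_1 * g_1 = 6.96 * -4.3 = -29.928
lambda_2 * g_2 = 0.65 * -2.22 = -1.443
lambda_3 * g_3 = 0.55 * -4.54 = -2.497
Total violation = 29.928 + 1.443 + 2.497 = 33.868


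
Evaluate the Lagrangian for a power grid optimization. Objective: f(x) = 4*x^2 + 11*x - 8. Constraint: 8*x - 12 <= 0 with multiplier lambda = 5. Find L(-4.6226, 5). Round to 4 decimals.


Step 1: Evaluate f(x).
f(-4.6226) = 4*(-4.6226)^2 + 11*(-4.6226) - 8 = 26.6251
Step 2: Evaluate g(x).
g(-4.6226) = 8*-4.6226 - 12 = -48.9808
Step 3: Compute Lagrangian.
L = 26.6251 + 5*-48.9808 = -218.2789


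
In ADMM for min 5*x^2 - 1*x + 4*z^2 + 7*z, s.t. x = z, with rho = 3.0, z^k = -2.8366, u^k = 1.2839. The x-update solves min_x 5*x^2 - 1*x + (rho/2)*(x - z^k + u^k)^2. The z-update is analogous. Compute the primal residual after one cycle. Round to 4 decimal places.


ADMM iteration with rho = 3.0, z^k = -2.8366, u^k = 1.2839
Step 1: x-update.
Minimize 5*x^2 - 1*x + (3.0/2)*(x + 2.8366 + 1.2839)^2
FOC: (2*5 + 3.0)*x = 1 + 3.0*(-2.8366 - 1.2839)
x^{k+1} = -0.874
Step 2: z-update.
Minimize 4*z^2 + 7*z + (3.0/2)*(-0.874 - z + 1.2839)^2
FOC: (2*4 + 3.0)*z = -7 + 3.0*(-0.874 + 1.2839)
z^{k+1} = -0.5246
Step 3: u-update.
u^{k+1} = 1.2839 - 0.874 + 0.5246 = 0.9345
Step 4: Primal residual = |-0.874 + 0.5246| = 0.3494


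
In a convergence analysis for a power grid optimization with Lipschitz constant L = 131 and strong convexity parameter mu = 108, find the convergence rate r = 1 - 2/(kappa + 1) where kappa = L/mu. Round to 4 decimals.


Step 1: Compute the condition number.
kappa = L/mu = 131/108 = 1.213
Step 2: Compute the convergence rate.
r = 1 - 2/(kappa + 1) = 1 - 2*mu/(L + mu) = (L - mu)/(L + mu) = 23/239 = 0.0962


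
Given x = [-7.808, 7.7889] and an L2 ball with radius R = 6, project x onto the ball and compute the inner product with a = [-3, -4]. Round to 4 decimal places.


Step 1: Compute ||x|| (intermediates to 6 decimals).
||x|| = sqrt((-7.808)^2 + 7.7889^2) = 11.028682
Step 2: Project.
Since ||x|| > R, scale = R/||x|| = 6/11.028682 = 0.544036, proj(x) = scale * x
proj(x) = [-4.247833, 4.237442]
Step 3: Dot product.
a^T * proj(x) = -3*(-4.247833) - 4*4.237442 = -4.2063


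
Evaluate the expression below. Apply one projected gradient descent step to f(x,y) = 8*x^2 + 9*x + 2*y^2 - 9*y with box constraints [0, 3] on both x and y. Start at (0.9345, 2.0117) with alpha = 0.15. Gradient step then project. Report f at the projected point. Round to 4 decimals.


Step 1: Compute gradient at (0.9345, 2.0117).
grad_x = 2*8*0.9345 + 9 = 23.952
grad_y = 2*2*2.0117 - 9 = -0.9532
Step 2: Gradient step.
x_raw = 0.9345 - 0.15*23.952 = -2.6583
y_raw = 2.0117 - 0.15*-0.9532 = 2.1547
Step 3: Project onto [0, 3].
x_proj = clip(-2.6583) = 0.0
y_proj = clip(2.1547) = 2.1547
Step 4: Evaluate f.
f(0.0, 2.1547) = -10.1068


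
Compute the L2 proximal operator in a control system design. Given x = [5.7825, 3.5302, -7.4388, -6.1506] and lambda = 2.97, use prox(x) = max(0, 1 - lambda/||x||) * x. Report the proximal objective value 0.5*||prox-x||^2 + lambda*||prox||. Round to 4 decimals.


Step 1: Compute ||x||.
||x|| = 11.7926
Step 2: Compute scaling factor.
scale = max(0, 1 - 2.97/11.7926) = 0.7481
Step 3: prox(x) = [4.3262, 2.6411, -5.5653, -4.6016]
||prox(x)|| = 8.8226
Step 4: Proximal objective.
0.5*||prox-x||^2 = 4.4105
lambda*||prox|| = 26.2031
Total = 30.6136


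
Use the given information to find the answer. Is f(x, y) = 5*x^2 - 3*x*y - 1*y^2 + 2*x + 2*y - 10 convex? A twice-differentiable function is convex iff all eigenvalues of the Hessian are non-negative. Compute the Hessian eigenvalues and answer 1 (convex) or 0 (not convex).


The Hessian of f(x,y) = 5*x^2 - 3*x*y - 1*y^2 + 2*x + 2*y - 10 is:
H = [[10, -3], [-3, -2]]
Trace = 10 - 2 = 8
Determinant = 10*-2 - (-3)^2 = -29
Discriminant = (8)^2 - 4*-29 = 180.0
Eigenvalues: lambda_1 = -2.7082, lambda_2 = 10.7082
The function is not convex.

0


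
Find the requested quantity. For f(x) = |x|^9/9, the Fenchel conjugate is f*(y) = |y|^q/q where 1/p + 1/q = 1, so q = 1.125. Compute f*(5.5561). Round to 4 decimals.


The conjugate exponent q satisfies 1/p + 1/q = 1.
p = 9, so q = 9/(9 - 1) = 1.125
|y|^q = 5.5561^1.125 = 6.8844
f*(5.5561) = 6.8844 / 1.125 = 6.1195


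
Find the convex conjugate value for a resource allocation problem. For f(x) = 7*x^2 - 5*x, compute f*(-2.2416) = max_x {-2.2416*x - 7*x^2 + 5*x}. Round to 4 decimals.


f*(y) = sup_x {y*x - a*x^2 - b*x} = sup_x {(y-b)*x - a*x^2}
FOC: (y - b) - 2a*x = 0 => x* = (y - b)/(2a)
x* = (-2.2416 + 5)/(2*7) = 0.197
f*(-2.2416) = (y-b)^2/(4a) = (-2.2416 + 5)^2/(4*7)
= 7.6088/28 = 0.2717


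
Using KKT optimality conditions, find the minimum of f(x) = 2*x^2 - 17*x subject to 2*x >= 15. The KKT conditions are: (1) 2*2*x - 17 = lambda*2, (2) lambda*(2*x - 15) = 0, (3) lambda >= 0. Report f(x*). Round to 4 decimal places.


Step 1: Try lambda = 0 (constraint inactive).
x_unc = 17/(2*2) = 4.25
Check: 2*4.25 = 8.5 < 15 -- violated!
Step 2: Constraint must be active: 2*x = 15
x* = 15/2 = 7.5
lambda = (2*2*7.5 - 17)/2 = 6.5
Step 3: Compute optimal value.
f(x*) = 2*7.5^2 - 17*7.5 = -15.0


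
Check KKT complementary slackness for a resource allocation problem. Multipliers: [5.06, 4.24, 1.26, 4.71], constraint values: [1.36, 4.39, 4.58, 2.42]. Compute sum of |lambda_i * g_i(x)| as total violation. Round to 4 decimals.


KKT complementary slackness check:
lambda_1 * g_1 = 5.06 * 1.36 = 6.8816
lambda_2 * g_2 = 4.24 * 4.39 = 18.6136
lambda_3 * g_3 = 1.26 * 4.58 = 5.7708
lambda_4 * g_4 = 4.71 * 2.42 = 11.3982
Total violation = 6.8816 + 18.6136 + 5.7708 + 11.3982 = 42.6642


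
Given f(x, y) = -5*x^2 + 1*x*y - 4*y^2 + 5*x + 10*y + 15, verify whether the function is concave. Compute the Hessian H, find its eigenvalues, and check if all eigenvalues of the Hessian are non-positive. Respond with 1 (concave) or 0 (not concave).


The Hessian of f(x,y) = -5*x^2 + 1*x*y - 4*y^2 + 5*x + 10*y + 15 is:
H = [[-10, 1], [1, -8]]
Trace = -10 - 8 = -18
Determinant = -10*-8 - (1)^2 = 79
Discriminant = (-18)^2 - 4*79 = 8.0
Eigenvalues: lambda_1 = -10.4142, lambda_2 = -7.5858
The function is concave.

1


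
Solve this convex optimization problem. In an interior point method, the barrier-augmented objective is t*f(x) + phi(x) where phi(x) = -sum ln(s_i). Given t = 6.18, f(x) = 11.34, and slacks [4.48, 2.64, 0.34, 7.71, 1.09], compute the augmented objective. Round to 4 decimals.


Step 1: Compute log-barrier.
ln values: [1.4996, 0.9708, -1.0788, 2.0425, 0.0862]
phi = -(1.4996 + 0.9708 - 1.0788 + 2.0425 + 0.0862) = -3.5203
Step 2: Compute augmented objective.
t*f(x) = 6.18*11.34 = 70.0812
Total = 70.0812 - 3.5203 = 66.5609


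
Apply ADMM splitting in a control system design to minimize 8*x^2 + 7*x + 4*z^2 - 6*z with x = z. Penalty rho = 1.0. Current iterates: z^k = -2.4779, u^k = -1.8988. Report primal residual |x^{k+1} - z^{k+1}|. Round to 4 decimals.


ADMM iteration with rho = 1.0, z^k = -2.4779, u^k = -1.8988
Step 1: x-update.
Minimize 8*x^2 + 7*x + (1.0/2)*(x + 2.4779 - 1.8988)^2
FOC: (2*8 + 1.0)*x = -7 + 1.0*(-2.4779 + 1.8988)
x^{k+1} = -0.4458
Step 2: z-update.
Minimize 4*z^2 - 6*z + (1.0/2)*(-0.4458 - z - 1.8988)^2
FOC: (2*4 + 1.0)*z = 6 + 1.0*(-0.4458 - 1.8988)
z^{k+1} = 0.4062
Step 3: u-update.
u^{k+1} = -1.8988 - 0.4458 - 0.4062 = -2.7508
Step 4: Primal residual = |-0.4458 - 0.4062| = 0.852


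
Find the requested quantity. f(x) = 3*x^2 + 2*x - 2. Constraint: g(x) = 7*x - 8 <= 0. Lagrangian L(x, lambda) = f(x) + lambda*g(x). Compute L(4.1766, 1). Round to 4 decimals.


Step 1: Evaluate f(x).
f(4.1766) = 3*4.1766^2 + 2*4.1766 - 2 = 58.6852
Step 2: Evaluate g(x).
g(4.1766) = 7*4.1766 - 8 = 21.2362
Step 3: Compute Lagrangian.
L = 58.6852 + 1*21.2362 = 79.9214


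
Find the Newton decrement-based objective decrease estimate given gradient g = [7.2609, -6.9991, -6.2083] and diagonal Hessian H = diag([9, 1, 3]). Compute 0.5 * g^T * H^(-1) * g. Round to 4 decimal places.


Step 1: H is diagonal, so H^(-1) * g = [0.8068, -6.9991, -2.0694].
Step 2: g^T H^(-1) g = sum_i g_i^2 / H_ii
  = (7.2609)^2/9 + (-6.9991)^2/1 + (-6.2083)^2/3
  = 5.8579 + 48.9874 + 12.8477 = 67.6929
Step 3: Objective decrease = 0.5 * g^T H^(-1) g = 33.8465


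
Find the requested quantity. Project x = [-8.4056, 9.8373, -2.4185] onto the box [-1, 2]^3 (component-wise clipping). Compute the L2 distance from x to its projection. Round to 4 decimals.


Project each component onto [-1, 2].
clip(-8.4056) = -1.0, clip(9.8373) = 2.0, clip(-2.4185) = -1.0
Projection = [-1.0, 2.0, -1.0]
Squared diffs: [54.8429, 61.4233, 2.0121]
Distance = sqrt(118.2783) = 10.8756


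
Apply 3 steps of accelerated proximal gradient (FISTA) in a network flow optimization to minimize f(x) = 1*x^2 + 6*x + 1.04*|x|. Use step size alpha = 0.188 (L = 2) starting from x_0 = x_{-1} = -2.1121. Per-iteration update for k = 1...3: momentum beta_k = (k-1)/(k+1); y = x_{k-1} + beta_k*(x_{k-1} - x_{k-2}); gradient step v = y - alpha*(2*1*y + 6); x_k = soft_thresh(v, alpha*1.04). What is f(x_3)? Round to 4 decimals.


FISTA on f(x) = 1*x^2 + 6*x + 1.04*|x|
L = 2, alpha = 0.188
Iteration 1: beta = 0.0, y = -2.1121 + 0.0*(-2.1121 + 2.1121) = -2.1121
  grad(y) = 1.7758, v = y - alpha*grad = -2.446
  prox(v) = soft_thresh(-2.446, 0.1955) = -2.2504
Iteration 2: beta = 0.3333, y = -2.2504 + 0.3333*(-2.2504 + 2.1121) = -2.2965
  grad(y) = 1.4069, v = y - alpha*grad = -2.561
  prox(v) = soft_thresh(-2.561, 0.1955) = -2.3655
Iteration 3: beta = 0.5, y = -2.3655 + 0.5*(-2.3655 + 2.2504) = -2.4231
  grad(y) = 1.1539, v = y - alpha*grad = -2.64
  prox(v) = soft_thresh(-2.64, 0.1955) = -2.4445
f(x_3) = 1*(-2.4445)^2 + 6*(-2.4445) + 1.04*|-2.4445| = -6.1491


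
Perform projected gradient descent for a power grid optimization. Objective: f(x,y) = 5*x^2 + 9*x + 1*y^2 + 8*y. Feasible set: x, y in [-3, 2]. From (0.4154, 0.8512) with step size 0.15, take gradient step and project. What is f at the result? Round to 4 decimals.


Step 1: Compute gradient at (0.4154, 0.8512).
grad_x = 2*5*0.4154 + 9 = 13.154
grad_y = 2*1*0.8512 + 8 = 9.7024
Step 2: Gradient step.
x_raw = 0.4154 - 0.15*13.154 = -1.5577
y_raw = 0.8512 - 0.15*9.7024 = -0.6042
Step 3: Project onto [-3, 2].
x_proj = clip(-1.5577) = -1.5577
y_proj = clip(-0.6042) = -0.6042
Step 4: Evaluate f.
f(-1.5577, -0.6042) = -6.3554


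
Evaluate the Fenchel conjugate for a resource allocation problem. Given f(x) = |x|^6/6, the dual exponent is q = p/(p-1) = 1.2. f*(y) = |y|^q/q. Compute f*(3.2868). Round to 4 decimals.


The conjugate exponent q satisfies 1/p + 1/q = 1.
p = 6, so q = 6/(6 - 1) = 1.2
|y|^q = 3.2868^1.2 = 4.1699
f*(3.2868) = 4.1699 / 1.2 = 3.4749


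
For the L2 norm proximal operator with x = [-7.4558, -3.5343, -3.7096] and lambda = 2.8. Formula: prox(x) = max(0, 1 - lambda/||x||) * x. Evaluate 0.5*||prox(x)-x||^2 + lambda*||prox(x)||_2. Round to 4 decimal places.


Step 1: Compute ||x||.
||x|| = 9.0466
Step 2: Compute scaling factor.
scale = max(0, 1 - 2.8/9.0466) = 0.6905
Step 3: prox(x) = [-5.1482, -2.4404, -2.5614]
||prox(x)|| = 6.2466
Step 4: Proximal objective.
0.5*||prox-x||^2 = 3.92
lambda*||prox|| = 17.4905
Total = 21.4105


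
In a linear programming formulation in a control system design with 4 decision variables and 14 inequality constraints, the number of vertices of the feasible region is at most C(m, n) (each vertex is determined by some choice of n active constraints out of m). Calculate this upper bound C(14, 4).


Each vertex corresponds to some choice of n active constraints out of m, so the number of vertices is at most C(m, n) = m! / (n!(m-n)!).
m = 14, n = 4
Numerator: 14 * 13 * 12 * 11
Denominator: 4! = 24
C(14, 4) = 1001


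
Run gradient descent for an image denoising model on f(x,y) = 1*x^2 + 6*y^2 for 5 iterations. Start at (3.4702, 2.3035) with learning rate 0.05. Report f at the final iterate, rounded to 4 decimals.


Gradient descent on f(x,y) = 1*x^2 + 6*y^2.
Starting point: (3.4702, 2.3035), alpha = 0.05
Step 1: grad_x = 2*1*3.4702 = 6.9404, grad_y = 2*6*2.3035 = 27.642
  x_1 = 3.4702 - 0.05*6.9404 = 3.1232
  y_1 = 2.3035 - 0.05*27.642 = 0.9214
Step 2: grad_x = 2*1*3.1232 = 6.2464, grad_y = 2*6*0.9214 = 11.0568
  x_2 = 3.1232 - 0.05*6.2464 = 2.8109
  y_2 = 0.9214 - 0.05*11.0568 = 0.3686
Step 3: grad_x = 2*1*2.8109 = 5.6217, grad_y = 2*6*0.3686 = 4.4227
  x_3 = 2.8109 - 0.05*5.6217 = 2.5298
  y_3 = 0.3686 - 0.05*4.4227 = 0.1474
Step 4: grad_x = 2*1*2.5298 = 5.0596, grad_y = 2*6*0.1474 = 1.7691
  x_4 = 2.5298 - 0.05*5.0596 = 2.2768
  y_4 = 0.1474 - 0.05*1.7691 = 0.059
Step 5: grad_x = 2*1*2.2768 = 4.5536, grad_y = 2*6*0.059 = 0.7076
  x_5 = 2.2768 - 0.05*4.5536 = 2.0491
  y_5 = 0.059 - 0.05*0.7076 = 0.0236
f(2.0491, 0.0236) = 1*2.0491^2 + 6*0.0236^2 = 4.2022


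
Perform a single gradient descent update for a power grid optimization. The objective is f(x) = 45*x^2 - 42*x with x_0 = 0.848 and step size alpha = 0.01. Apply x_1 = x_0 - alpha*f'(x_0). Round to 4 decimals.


We compute the gradient at x_0 and apply the update.
f'(x) = 90*x - 42
f'(0.848) = 90*0.848 - 42 = 34.32
x_1 = 0.848 - 0.01*34.32 = 0.5048


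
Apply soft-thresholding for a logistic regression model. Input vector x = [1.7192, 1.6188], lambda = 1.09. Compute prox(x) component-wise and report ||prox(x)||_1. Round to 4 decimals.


Soft-thresholding with lambda = 1.09:
prox(1.7192) = sign(1.7192)*max(|1.7192| - 1.09, 0) = 0.6292
prox(1.6188) = sign(1.6188)*max(|1.6188| - 1.09, 0) = 0.5288
prox(x) = [0.6292, 0.5288]
||prox(x)||_1 = 0.6292 + 0.5288 = 1.158


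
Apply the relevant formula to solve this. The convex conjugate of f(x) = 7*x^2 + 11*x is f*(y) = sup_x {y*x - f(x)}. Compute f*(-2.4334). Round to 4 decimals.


f*(y) = sup_x {y*x - a*x^2 - b*x} = sup_x {(y-b)*x - a*x^2}
FOC: (y - b) - 2a*x = 0 => x* = (y - b)/(2a)
x* = (-2.4334 - 11)/(2*7) = -0.9595
f*(-2.4334) = (y-b)^2/(4a) = (-2.4334 - 11)^2/(4*7)
= 180.4562/28 = 6.4449


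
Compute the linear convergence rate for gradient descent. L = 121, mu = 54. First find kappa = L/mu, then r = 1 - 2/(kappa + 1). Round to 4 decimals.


Step 1: Compute the condition number.
kappa = L/mu = 121/54 = 2.2407
Step 2: Compute the convergence rate.
r = 1 - 2/(kappa + 1) = 1 - 2*mu/(L + mu) = (L - mu)/(L + mu) = 67/175 = 0.3829


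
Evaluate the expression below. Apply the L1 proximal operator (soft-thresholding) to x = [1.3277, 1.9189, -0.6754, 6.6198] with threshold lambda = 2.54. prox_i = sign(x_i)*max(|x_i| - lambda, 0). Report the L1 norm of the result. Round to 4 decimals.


Soft-thresholding with lambda = 2.54:
prox(1.3277) = sign(1.3277)*max(|1.3277| - 2.54, 0) = 0.0
prox(1.9189) = sign(1.9189)*max(|1.9189| - 2.54, 0) = 0.0
prox(-0.6754) = sign(-0.6754)*max(|-0.6754| - 2.54, 0) = 0.0
prox(6.6198) = sign(6.6198)*max(|6.6198| - 2.54, 0) = 4.0798
prox(x) = [0.0, 0.0, 0.0, 4.0798]
||prox(x)||_1 = 0.0 + 0.0 + 0.0 + 4.0798 = 4.0798


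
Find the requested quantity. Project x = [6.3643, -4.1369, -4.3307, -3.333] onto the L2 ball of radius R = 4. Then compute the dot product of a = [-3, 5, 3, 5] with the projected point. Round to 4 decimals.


Step 1: Compute ||x|| (intermediates to 6 decimals).
||x|| = sqrt(6.3643^2 + (-4.1369)^2 + (-4.3307)^2 + (-3.333)^2) = 9.353187
Step 2: Project.
Since ||x|| > R, scale = R/||x|| = 4/9.353187 = 0.427662, proj(x) = scale * x
proj(x) = [2.721769, -1.769195, -1.852076, -1.425397]
Step 3: Dot product.
a^T * proj(x) = -3*2.721769 + 5*(-1.769195) + 3*(-1.852076) + 5*(-1.425397) = -29.6945


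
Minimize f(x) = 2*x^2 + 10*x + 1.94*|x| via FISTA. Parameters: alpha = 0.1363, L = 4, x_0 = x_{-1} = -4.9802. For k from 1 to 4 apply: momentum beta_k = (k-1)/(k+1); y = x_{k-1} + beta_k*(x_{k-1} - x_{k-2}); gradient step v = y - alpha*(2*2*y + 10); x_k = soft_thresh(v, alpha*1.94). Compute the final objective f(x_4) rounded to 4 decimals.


FISTA on f(x) = 2*x^2 + 10*x + 1.94*|x|
L = 4, alpha = 0.1363
Iteration 1: beta = 0.0, y = -4.9802 + 0.0*(-4.9802 + 4.9802) = -4.9802
  grad(y) = -9.9208, v = y - alpha*grad = -3.628
  prox(v) = soft_thresh(-3.628, 0.2644) = -3.3636
Iteration 2: beta = 0.3333, y = -3.3636 + 0.3333*(-3.3636 + 4.9802) = -2.8247
  grad(y) = -1.2988, v = y - alpha*grad = -2.6477
  prox(v) = soft_thresh(-2.6477, 0.2644) = -2.3833
Iteration 3: beta = 0.5, y = -2.3833 + 0.5*(-2.3833 + 3.3636) = -1.8931
  grad(y) = 2.4276, v = y - alpha*grad = -2.224
  prox(v) = soft_thresh(-2.224, 0.2644) = -1.9596
Iteration 4: beta = 0.6, y = -1.9596 + 0.6*(-1.9596 + 2.3833) = -1.7053
  grad(y) = 3.1786, v = y - alpha*grad = -2.1386
  prox(v) = soft_thresh(-2.1386, 0.2644) = -1.8742
f(x_4) = 2*(-1.8742)^2 + 10*(-1.8742) + 1.94*|-1.8742| = -8.0808


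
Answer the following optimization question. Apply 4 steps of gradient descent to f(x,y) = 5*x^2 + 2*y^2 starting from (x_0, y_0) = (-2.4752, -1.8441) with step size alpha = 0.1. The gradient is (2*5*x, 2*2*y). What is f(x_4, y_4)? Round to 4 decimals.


Gradient descent on f(x,y) = 5*x^2 + 2*y^2.
Starting point: (-2.4752, -1.8441), alpha = 0.1
Step 1: grad_x = 2*5*-2.4752 = -24.752, grad_y = 2*2*-1.8441 = -7.3764
  x_1 = -2.4752 - 0.1*-24.752 = 0.0
  y_1 = -1.8441 - 0.1*-7.3764 = -1.1065
Step 2: grad_x = 2*5*0.0 = 0.0, grad_y = 2*2*-1.1065 = -4.4258
  x_2 = 0.0 - 0.1*0.0 = 0.0
  y_2 = -1.1065 - 0.1*-4.4258 = -0.6639
Step 3: grad_x = 2*5*0.0 = 0.0, grad_y = 2*2*-0.6639 = -2.6555
  x_3 = 0.0 - 0.1*0.0 = 0.0
  y_3 = -0.6639 - 0.1*-2.6555 = -0.3983
Step 4: grad_x = 2*5*0.0 = 0.0, grad_y = 2*2*-0.3983 = -1.5933
  x_4 = 0.0 - 0.1*0.0 = 0.0
  y_4 = -0.3983 - 0.1*-1.5933 = -0.239
f(0.0, -0.239) = 5*0.0^2 + 2*(-0.239)^2 = 0.1142


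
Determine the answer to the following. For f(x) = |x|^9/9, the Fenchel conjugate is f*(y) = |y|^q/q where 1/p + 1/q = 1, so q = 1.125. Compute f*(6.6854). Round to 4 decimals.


The conjugate exponent q satisfies 1/p + 1/q = 1.
p = 9, so q = 9/(9 - 1) = 1.125
|y|^q = 6.6854^1.125 = 8.4775
f*(6.6854) = 8.4775 / 1.125 = 7.5356


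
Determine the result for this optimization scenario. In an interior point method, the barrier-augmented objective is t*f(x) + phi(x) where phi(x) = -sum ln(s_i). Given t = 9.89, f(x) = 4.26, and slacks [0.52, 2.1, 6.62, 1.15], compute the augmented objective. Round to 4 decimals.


Step 1: Compute log-barrier.
ln values: [-0.6539, 0.7419, 1.8901, 0.1398]
phi = -(-0.6539 + 0.7419 + 1.8901 + 0.1398) = -2.1179
Step 2: Compute augmented objective.
t*f(x) = 9.89*4.26 = 42.1314
Total = 42.1314 - 2.1179 = 40.0135


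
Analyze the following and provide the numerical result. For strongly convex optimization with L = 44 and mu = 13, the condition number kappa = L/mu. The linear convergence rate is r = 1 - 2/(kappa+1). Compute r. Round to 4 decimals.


Step 1: Compute the condition number.
kappa = L/mu = 44/13 = 3.3846
Step 2: Compute the convergence rate.
r = 1 - 2/(kappa + 1) = 1 - 2*mu/(L + mu) = (L - mu)/(L + mu) = 31/57 = 0.5439


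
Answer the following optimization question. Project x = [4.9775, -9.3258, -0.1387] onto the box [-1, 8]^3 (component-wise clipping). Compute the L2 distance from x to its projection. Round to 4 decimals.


Project each component onto [-1, 8].
clip(4.9775) = 4.9775, clip(-9.3258) = -1.0, clip(-0.1387) = -0.1387
Projection = [4.9775, -1.0, -0.1387]
Squared diffs: [0.0, 69.3189, 0.0]
Distance = sqrt(69.3189) = 8.3258


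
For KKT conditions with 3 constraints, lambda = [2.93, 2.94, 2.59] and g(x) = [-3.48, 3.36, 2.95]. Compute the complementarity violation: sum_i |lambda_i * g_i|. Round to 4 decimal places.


KKT complementary slackness check:
lambda_1 * g_1 = 2.93 * -3.48 = -10.1964
lambda_2 * g_2 = 2.94 * 3.36 = 9.8784
lambda_3 * g_3 = 2.59 * 2.95 = 7.6405
Total violation = 10.1964 + 9.8784 + 7.6405 = 27.7153


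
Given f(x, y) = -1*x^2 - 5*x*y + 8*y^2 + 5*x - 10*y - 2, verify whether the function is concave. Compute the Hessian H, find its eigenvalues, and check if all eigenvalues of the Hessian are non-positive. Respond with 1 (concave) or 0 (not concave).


The Hessian of f(x,y) = -1*x^2 - 5*x*y + 8*y^2 + 5*x - 10*y - 2 is:
H = [[-2, -5], [-5, 16]]
Trace = -2 + 16 = 14
Determinant = -2*16 - (-5)^2 = -57
Discriminant = (14)^2 - 4*-57 = 424.0
Eigenvalues: lambda_1 = -3.2956, lambda_2 = 17.2956
The function is not concave.

0


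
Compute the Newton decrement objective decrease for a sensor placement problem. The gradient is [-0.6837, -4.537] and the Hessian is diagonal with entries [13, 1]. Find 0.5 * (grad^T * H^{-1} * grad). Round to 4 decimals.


Step 1: H is diagonal, so H^(-1) * g = [-0.0526, -4.537].
Step 2: g^T H^(-1) g = sum_i g_i^2 / H_ii
  = (-0.6837)^2/13 + (-4.537)^2/1
  = 0.036 + 20.5844 = 20.6203
Step 3: Objective decrease = 0.5 * g^T H^(-1) g = 10.3102


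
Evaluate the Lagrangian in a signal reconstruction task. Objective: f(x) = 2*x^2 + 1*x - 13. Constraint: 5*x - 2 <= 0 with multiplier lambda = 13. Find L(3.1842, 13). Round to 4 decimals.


Step 1: Evaluate f(x).
f(3.1842) = 2*3.1842^2 + 1*3.1842 - 13 = 10.4625
Step 2: Evaluate g(x).
g(3.1842) = 5*3.1842 - 2 = 13.921
Step 3: Compute Lagrangian.
L = 10.4625 + 13*13.921 = 191.4355


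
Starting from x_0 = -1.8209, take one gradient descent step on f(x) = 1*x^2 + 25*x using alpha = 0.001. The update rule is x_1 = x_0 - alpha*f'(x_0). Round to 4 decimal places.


We compute the gradient at x_0 and apply the update.
f'(x) = 2*x + 25
f'(-1.8209) = 2*-1.8209 + 25 = 21.3582
x_1 = -1.8209 - 0.001*21.3582 = -1.8423


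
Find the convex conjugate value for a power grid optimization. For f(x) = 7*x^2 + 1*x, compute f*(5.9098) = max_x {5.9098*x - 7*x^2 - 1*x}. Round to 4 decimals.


f*(y) = sup_x {y*x - a*x^2 - b*x} = sup_x {(y-b)*x - a*x^2}
FOC: (y - b) - 2a*x = 0 => x* = (y - b)/(2a)
x* = (5.9098 - 1)/(2*7) = 0.3507
f*(5.9098) = (y-b)^2/(4a) = (5.9098 - 1)^2/(4*7)
= 24.1061/28 = 0.8609


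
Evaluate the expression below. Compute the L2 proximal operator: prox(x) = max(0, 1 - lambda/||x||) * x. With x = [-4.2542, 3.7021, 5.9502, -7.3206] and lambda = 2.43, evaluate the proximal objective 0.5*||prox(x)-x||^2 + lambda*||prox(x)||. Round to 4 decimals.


Step 1: Compute ||x||.
||x|| = 10.9909
Step 2: Compute scaling factor.
scale = max(0, 1 - 2.43/10.9909) = 0.7789
Step 3: prox(x) = [-3.3136, 2.8836, 4.6347, -5.7021]
||prox(x)|| = 8.5609
Step 4: Proximal objective.
0.5*||prox-x||^2 = 2.9525
lambda*||prox|| = 20.803
Total = 23.7554


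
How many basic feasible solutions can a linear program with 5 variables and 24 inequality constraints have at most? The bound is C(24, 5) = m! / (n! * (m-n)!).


Each vertex corresponds to some choice of n active constraints out of m, so the number of vertices is at most C(m, n) = m! / (n!(m-n)!).
m = 24, n = 5
Numerator: 24 * 23 * 22 * 21 * 20
Denominator: 5! = 120
C(24, 5) = 42504


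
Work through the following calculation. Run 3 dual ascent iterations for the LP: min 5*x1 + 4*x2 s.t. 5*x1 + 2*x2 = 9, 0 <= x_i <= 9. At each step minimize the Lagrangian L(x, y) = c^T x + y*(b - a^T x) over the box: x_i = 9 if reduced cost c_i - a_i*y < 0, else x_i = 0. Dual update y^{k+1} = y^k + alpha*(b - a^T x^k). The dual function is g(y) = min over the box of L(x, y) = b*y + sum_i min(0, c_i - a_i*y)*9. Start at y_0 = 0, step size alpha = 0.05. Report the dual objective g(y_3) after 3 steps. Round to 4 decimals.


Dual ascent for LP: min 5*x1 + 4*x2, 5*x1 + 2*x2 = 9, 0 <= x_i <= 9
Step 1: y^k = 0.0, reduced costs: (5.0, 4.0)
  x^k = (0.0, 0.0), subgradient = b - a^T x = 9.0
  y^{k+1} = 0.0 + 0.05*9.0 = 0.45
Step 2: y^k = 0.45, reduced costs: (2.75, 3.1)
  x^k = (0.0, 0.0), subgradient = b - a^T x = 9.0
  y^{k+1} = 0.45 + 0.05*9.0 = 0.9
Step 3: y^k = 0.9, reduced costs: (0.5, 2.2)
  x^k = (0.0, 0.0), subgradient = b - a^T x = 9.0
  y^{k+1} = 0.9 + 0.05*9.0 = 1.35
Dual objective at y_3 = 1.35: reduced costs (-1.75, 1.3), box minimizer x = (9.0, 0.0)
g(y_3) = b*y + (c1 - a1*y)*x1 + (c2 - a2*y)*x2 = 9*1.35 + (-1.75)*9.0 + 1.3*0.0 = 12.15 - 15.75 + 0.0 = -3.6


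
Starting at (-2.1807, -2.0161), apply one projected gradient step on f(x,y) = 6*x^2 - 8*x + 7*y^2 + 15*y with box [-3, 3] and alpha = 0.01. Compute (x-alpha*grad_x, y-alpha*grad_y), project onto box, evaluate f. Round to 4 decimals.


Step 1: Compute gradient at (-2.1807, -2.0161).
grad_x = 2*6*-2.1807 - 8 = -34.1684
grad_y = 2*7*-2.0161 + 15 = -13.2254
Step 2: Gradient step.
x_raw = -2.1807 - 0.01*-34.1684 = -1.839
y_raw = -2.0161 - 0.01*-13.2254 = -1.8838
Step 3: Project onto [-3, 3].
x_proj = clip(-1.839) = -1.839
y_proj = clip(-1.8838) = -1.8838
Step 4: Evaluate f.
f(-1.839, -1.8838) = 31.5884


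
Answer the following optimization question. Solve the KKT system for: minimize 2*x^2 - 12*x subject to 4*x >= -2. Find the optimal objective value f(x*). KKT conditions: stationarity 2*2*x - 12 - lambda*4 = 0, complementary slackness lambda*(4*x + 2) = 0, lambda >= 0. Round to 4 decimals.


Step 1: Try lambda = 0 (constraint inactive).
Stationarity: 2*2*x - 12 = 0
x* = 12/(2*2) = 3.0
Check constraint: 4*3.0 = 12.0 >= -2 -- satisfied.
Step 2: Compute optimal value.
f(x*) = 2*3.0^2 - 12*3.0 = -18.0


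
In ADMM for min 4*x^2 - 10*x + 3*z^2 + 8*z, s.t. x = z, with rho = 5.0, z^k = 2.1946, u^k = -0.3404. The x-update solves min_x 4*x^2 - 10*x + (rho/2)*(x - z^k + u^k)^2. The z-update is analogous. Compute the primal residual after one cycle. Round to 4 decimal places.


ADMM iteration with rho = 5.0, z^k = 2.1946, u^k = -0.3404
Step 1: x-update.
Minimize 4*x^2 - 10*x + (5.0/2)*(x - 2.1946 - 0.3404)^2
FOC: (2*4 + 5.0)*x = 10 + 5.0*(2.1946 + 0.3404)
x^{k+1} = 1.7442
Step 2: z-update.
Minimize 3*z^2 + 8*z + (5.0/2)*(1.7442 - z - 0.3404)^2
FOC: (2*3 + 5.0)*z = -8 + 5.0*(1.7442 - 0.3404)
z^{k+1} = -0.0892
Step 3: u-update.
u^{k+1} = -0.3404 + 1.7442 + 0.0892 = 1.493
Step 4: Primal residual = |1.7442 + 0.0892| = 1.8334


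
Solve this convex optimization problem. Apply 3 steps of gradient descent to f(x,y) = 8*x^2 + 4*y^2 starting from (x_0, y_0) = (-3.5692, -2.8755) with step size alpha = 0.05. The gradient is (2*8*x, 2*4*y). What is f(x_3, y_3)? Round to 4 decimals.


Gradient descent on f(x,y) = 8*x^2 + 4*y^2.
Starting point: (-3.5692, -2.8755), alpha = 0.05
Step 1: grad_x = 2*8*-3.5692 = -57.1072, grad_y = 2*4*-2.8755 = -23.004
  x_1 = -3.5692 - 0.05*-57.1072 = -0.7138
  y_1 = -2.8755 - 0.05*-23.004 = -1.7253
Step 2: grad_x = 2*8*-0.7138 = -11.4214, grad_y = 2*4*-1.7253 = -13.8024
  x_2 = -0.7138 - 0.05*-11.4214 = -0.1428
  y_2 = -1.7253 - 0.05*-13.8024 = -1.0352
Step 3: grad_x = 2*8*-0.1428 = -2.2843, grad_y = 2*4*-1.0352 = -8.2814
  x_3 = -0.1428 - 0.05*-2.2843 = -0.0286
  y_3 = -1.0352 - 0.05*-8.2814 = -0.6211
f(-0.0286, -0.6211) = 8*(-0.0286)^2 + 4*(-0.6211)^2 = 1.5496


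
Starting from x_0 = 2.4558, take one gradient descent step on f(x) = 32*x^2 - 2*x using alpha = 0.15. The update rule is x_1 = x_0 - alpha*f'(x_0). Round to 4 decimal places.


We compute the gradient at x_0 and apply the update.
f'(x) = 64*x - 2
f'(2.4558) = 64*2.4558 - 2 = 155.1712
x_1 = 2.4558 - 0.15*155.1712 = -20.8199


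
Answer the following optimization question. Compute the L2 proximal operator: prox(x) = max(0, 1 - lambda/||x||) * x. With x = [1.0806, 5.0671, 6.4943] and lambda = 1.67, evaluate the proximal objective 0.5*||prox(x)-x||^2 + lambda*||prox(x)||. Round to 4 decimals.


Step 1: Compute ||x||.
||x|| = 8.3078
Step 2: Compute scaling factor.
scale = max(0, 1 - 1.67/8.3078) = 0.799
Step 3: prox(x) = [0.8634, 4.0485, 5.1888]
||prox(x)|| = 6.6378
Step 4: Proximal objective.
0.5*||prox-x||^2 = 1.3945
lambda*||prox|| = 11.0851
Total = 12.4795


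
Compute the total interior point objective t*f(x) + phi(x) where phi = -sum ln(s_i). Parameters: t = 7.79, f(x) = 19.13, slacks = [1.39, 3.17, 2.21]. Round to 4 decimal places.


Step 1: Compute log-barrier.
ln values: [0.3293, 1.1537, 0.793]
phi = -(0.3293 + 1.1537 + 0.793) = -2.276
Step 2: Compute augmented objective.
t*f(x) = 7.79*19.13 = 149.0227
Total = 149.0227 - 2.276 = 146.7467


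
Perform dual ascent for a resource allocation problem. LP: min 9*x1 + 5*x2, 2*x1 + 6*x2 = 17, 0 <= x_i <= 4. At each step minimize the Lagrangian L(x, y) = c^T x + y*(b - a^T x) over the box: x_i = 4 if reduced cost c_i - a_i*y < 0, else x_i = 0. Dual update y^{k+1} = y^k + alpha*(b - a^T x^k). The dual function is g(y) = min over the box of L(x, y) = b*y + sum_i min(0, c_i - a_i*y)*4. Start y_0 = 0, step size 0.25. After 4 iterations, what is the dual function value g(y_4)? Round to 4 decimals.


Dual ascent for LP: min 9*x1 + 5*x2, 2*x1 + 6*x2 = 17, 0 <= x_i <= 4
Step 1: y^k = 0.0, reduced costs: (9.0, 5.0)
  x^k = (0.0, 0.0), subgradient = b - a^T x = 17.0
  y^{k+1} = 0.0 + 0.25*17.0 = 4.25
Step 2: y^k = 4.25, reduced costs: (0.5, -20.5)
  x^k = (0.0, 4.0), subgradient = b - a^T x = -7.0
  y^{k+1} = 4.25 + 0.25*-7.0 = 2.5
Step 3: y^k = 2.5, reduced costs: (4.0, -10.0)
  x^k = (0.0, 4.0), subgradient = b - a^T x = -7.0
  y^{k+1} = 2.5 + 0.25*-7.0 = 0.75
Step 4: y^k = 0.75, reduced costs: (7.5, 0.5)
  x^k = (0.0, 0.0), subgradient = b - a^T x = 17.0
  y^{k+1} = 0.75 + 0.25*17.0 = 5.0
Dual objective at y_4 = 5.0: reduced costs (-1.0, -25.0), box minimizer x = (4.0, 4.0)
g(y_4) = b*y + (c1 - a1*y)*x1 + (c2 - a2*y)*x2 = 17*5.0 + (-1.0)*4.0 + (-25.0)*4.0 = 85.0 - 4.0 - 100.0 = -19.0


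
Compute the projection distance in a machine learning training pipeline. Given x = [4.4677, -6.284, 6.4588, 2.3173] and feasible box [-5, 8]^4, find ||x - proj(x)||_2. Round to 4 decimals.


Project each component onto [-5, 8].
clip(4.4677) = 4.4677, clip(-6.284) = -5.0, clip(6.4588) = 6.4588, clip(2.3173) = 2.3173
Projection = [4.4677, -5.0, 6.4588, 2.3173]
Squared diffs: [0.0, 1.6487, 0.0, 0.0]
Distance = sqrt(1.6487) = 1.284


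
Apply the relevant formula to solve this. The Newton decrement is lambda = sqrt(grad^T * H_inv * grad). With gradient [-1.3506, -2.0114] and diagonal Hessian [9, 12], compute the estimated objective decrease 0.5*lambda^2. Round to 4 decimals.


Step 1: H is diagonal, so H^(-1) * g = [-0.1501, -0.1676].
Step 2: g^T H^(-1) g = sum_i g_i^2 / H_ii
  = (-1.3506)^2/9 + (-2.0114)^2/12
  = 0.2027 + 0.3371 = 0.5398
Step 3: Objective decrease = 0.5 * g^T H^(-1) g = 0.2699


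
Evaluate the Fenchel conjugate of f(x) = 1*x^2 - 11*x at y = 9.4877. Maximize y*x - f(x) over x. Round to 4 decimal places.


f*(y) = sup_x {y*x - a*x^2 - b*x} = sup_x {(y-b)*x - a*x^2}
FOC: (y - b) - 2a*x = 0 => x* = (y - b)/(2a)
x* = (9.4877 + 11)/(2*1) = 10.2439
f*(9.4877) = (y-b)^2/(4a) = (9.4877 + 11)^2/(4*1)
= 419.7459/4 = 104.9365


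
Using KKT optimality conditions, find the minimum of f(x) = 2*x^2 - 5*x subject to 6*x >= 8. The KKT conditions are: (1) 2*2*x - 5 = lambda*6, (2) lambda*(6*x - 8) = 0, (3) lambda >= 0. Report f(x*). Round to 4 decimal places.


Step 1: Try lambda = 0 (constraint inactive).
x_unc = 5/(2*2) = 1.25
Check: 6*1.25 = 7.5 < 8 -- violated!
Step 2: Constraint must be active: 6*x = 8
x* = 8/6 = 4/3 = 1.3333 (rounded; the exact value 4/3 is used below)
lambda = (2*2*(4/3) - 5)/6 = 0.0556
Step 3: Compute optimal value.
f(x*) = 2*(4/3)^2 - 5*(4/3) = -3.1111


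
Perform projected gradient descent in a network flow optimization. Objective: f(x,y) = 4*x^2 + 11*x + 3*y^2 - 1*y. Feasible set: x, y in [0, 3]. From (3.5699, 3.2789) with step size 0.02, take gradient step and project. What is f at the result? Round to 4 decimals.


Step 1: Compute gradient at (3.5699, 3.2789).
grad_x = 2*4*3.5699 + 11 = 39.5592
grad_y = 2*3*3.2789 - 1 = 18.6734
Step 2: Gradient step.
x_raw = 3.5699 - 0.02*39.5592 = 2.7787
y_raw = 3.2789 - 0.02*18.6734 = 2.9054
Step 3: Project onto [0, 3].
x_proj = clip(2.7787) = 2.7787
y_proj = clip(2.9054) = 2.9054
Step 4: Evaluate f.
f(2.7787, 2.9054) = 83.8701


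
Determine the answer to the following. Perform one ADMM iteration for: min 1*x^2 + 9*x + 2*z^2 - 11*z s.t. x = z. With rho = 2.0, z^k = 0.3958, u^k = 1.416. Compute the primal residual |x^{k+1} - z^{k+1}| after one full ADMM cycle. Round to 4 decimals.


ADMM iteration with rho = 2.0, z^k = 0.3958, u^k = 1.416
Step 1: x-update.
Minimize 1*x^2 + 9*x + (2.0/2)*(x - 0.3958 + 1.416)^2
FOC: (2*1 + 2.0)*x = -9 + 2.0*(0.3958 - 1.416)
x^{k+1} = -2.7601
Step 2: z-update.
Minimize 2*z^2 - 11*z + (2.0/2)*(-2.7601 - z + 1.416)^2
FOC: (2*2 + 2.0)*z = 11 + 2.0*(-2.7601 + 1.416)
z^{k+1} = 1.3853
Step 3: u-update.
u^{k+1} = 1.416 - 2.7601 - 1.3853 = -2.7294
Step 4: Primal residual = |-2.7601 - 1.3853| = 4.1454


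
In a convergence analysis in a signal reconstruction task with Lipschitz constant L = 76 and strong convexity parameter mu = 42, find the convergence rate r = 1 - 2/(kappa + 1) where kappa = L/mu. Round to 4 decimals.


Step 1: Compute the condition number.
kappa = L/mu = 76/42 = 1.8095
Step 2: Compute the convergence rate.
r = 1 - 2/(kappa + 1) = 1 - 2*mu/(L + mu) = (L - mu)/(L + mu) = 34/118 = 0.2881


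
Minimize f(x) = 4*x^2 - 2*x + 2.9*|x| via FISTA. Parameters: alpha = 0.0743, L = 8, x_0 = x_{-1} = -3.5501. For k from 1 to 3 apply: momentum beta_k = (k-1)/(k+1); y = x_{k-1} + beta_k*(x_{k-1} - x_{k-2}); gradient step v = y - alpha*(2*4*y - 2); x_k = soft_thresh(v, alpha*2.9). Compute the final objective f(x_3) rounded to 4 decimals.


FISTA on f(x) = 4*x^2 - 2*x + 2.9*|x|
L = 8, alpha = 0.0743
Iteration 1: beta = 0.0, y = -3.5501 + 0.0*(-3.5501 + 3.5501) = -3.5501
  grad(y) = -30.4008, v = y - alpha*grad = -1.2913
  prox(v) = soft_thresh(-1.2913, 0.2155) = -1.0759
Iteration 2: beta = 0.3333, y = -1.0759 + 0.3333*(-1.0759 + 3.5501) = -0.2511
  grad(y) = -4.0088, v = y - alpha*grad = 0.0468
  prox(v) = soft_thresh(0.0468, 0.2155) = 0.0
Iteration 3: beta = 0.5, y = 0.0 + 0.5*(0.0 + 1.0759) = 0.5379
  grad(y) = 2.3034, v = y - alpha*grad = 0.3668
  prox(v) = soft_thresh(0.3668, 0.2155) = 0.1513
f(x_3) = 4*0.1513^2 - 2*0.1513 + 2.9*|0.1513| = 0.2278


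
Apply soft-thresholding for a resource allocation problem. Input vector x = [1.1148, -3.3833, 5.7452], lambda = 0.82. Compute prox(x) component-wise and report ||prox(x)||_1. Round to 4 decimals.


Soft-thresholding with lambda = 0.82:
prox(1.1148) = sign(1.1148)*max(|1.1148| - 0.82, 0) = 0.2948
prox(-3.3833) = sign(-3.3833)*max(|-3.3833| - 0.82, 0) = -2.5633
prox(5.7452) = sign(5.7452)*max(|5.7452| - 0.82, 0) = 4.9252
prox(x) = [0.2948, -2.5633, 4.9252]
||prox(x)||_1 = 0.2948 + 2.5633 + 4.9252 = 7.7833


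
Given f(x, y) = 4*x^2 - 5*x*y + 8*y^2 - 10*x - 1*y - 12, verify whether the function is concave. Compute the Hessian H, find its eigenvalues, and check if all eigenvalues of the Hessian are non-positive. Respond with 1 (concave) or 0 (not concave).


The Hessian of f(x,y) = 4*x^2 - 5*x*y + 8*y^2 - 10*x - 1*y - 12 is:
H = [[8, -5], [-5, 16]]
Trace = 8 + 16 = 24
Determinant = 8*16 - (-5)^2 = 103
Discriminant = (24)^2 - 4*103 = 164.0
Eigenvalues: lambda_1 = 5.5969, lambda_2 = 18.4031
The function is not concave.

0


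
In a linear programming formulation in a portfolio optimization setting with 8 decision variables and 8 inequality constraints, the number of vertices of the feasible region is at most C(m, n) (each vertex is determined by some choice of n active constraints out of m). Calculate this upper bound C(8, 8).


Each vertex corresponds to some choice of n active constraints out of m, so the number of vertices is at most C(m, n) = m! / (n!(m-n)!).
m = 8, n = 8
Numerator: 8 * 7 * 6 * 5 * 4 * 3 * 2 * 1
Denominator: 8! = 40320
C(8, 8) = 1


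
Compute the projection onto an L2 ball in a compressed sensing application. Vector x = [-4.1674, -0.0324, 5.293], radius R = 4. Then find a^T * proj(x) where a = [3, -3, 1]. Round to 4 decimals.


Step 1: Compute ||x|| (intermediates to 6 decimals).
||x|| = sqrt((-4.1674)^2 + (-0.0324)^2 + 5.293^2) = 6.736774
Step 2: Project.
Since ||x|| > R, scale = R/||x|| = 4/6.736774 = 0.593756, proj(x) = scale * x
proj(x) = [-2.474419, -0.019238, 3.142751]
Step 3: Dot product.
a^T * proj(x) = 3*(-2.474419) - 3*(-0.019238) + 1*3.142751 = -4.2228


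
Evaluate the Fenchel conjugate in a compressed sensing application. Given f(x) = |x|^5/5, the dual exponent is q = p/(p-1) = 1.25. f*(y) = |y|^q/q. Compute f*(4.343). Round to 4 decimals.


The conjugate exponent q satisfies 1/p + 1/q = 1.
p = 5, so q = 5/(5 - 1) = 1.25
|y|^q = 4.343^1.25 = 6.2696
f*(4.343) = 6.2696 / 1.25 = 5.0157


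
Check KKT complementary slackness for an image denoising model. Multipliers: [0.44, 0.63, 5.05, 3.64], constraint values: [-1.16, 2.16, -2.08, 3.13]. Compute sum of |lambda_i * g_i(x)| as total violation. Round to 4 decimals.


KKT complementary slackness check:
lambda_1 * g_1 = 0.44 * -1.16 = -0.5104
lambda_2 * g_2 = 0.63 * 2.16 = 1.3608
lambda_3 * g_3 = 5.05 * -2.08 = -10.504
lambda_4 * g_4 = 3.64 * 3.13 = 11.3932
Total violation = 0.5104 + 1.3608 + 10.504 + 11.3932 = 23.7684


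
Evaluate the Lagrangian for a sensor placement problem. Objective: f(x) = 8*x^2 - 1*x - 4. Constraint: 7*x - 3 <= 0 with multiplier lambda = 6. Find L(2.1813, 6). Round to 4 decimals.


Step 1: Evaluate f(x).
f(2.1813) = 8*2.1813^2 - 1*2.1813 - 4 = 31.8833
Step 2: Evaluate g(x).
g(2.1813) = 7*2.1813 - 3 = 12.2691
Step 3: Compute Lagrangian.
L = 31.8833 + 6*12.2691 = 105.4979


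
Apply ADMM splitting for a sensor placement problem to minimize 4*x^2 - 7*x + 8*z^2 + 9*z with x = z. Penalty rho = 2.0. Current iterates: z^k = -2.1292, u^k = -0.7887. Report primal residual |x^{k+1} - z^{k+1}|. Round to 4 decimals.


ADMM iteration with rho = 2.0, z^k = -2.1292, u^k = -0.7887
Step 1: x-update.
Minimize 4*x^2 - 7*x + (2.0/2)*(x + 2.1292 - 0.7887)^2
FOC: (2*4 + 2.0)*x = 7 + 2.0*(-2.1292 + 0.7887)
x^{k+1} = 0.4319
Step 2: z-update.
Minimize 8*z^2 + 9*z + (2.0/2)*(0.4319 - z - 0.7887)^2
FOC: (2*8 + 2.0)*z = -9 + 2.0*(0.4319 - 0.7887)
z^{k+1} = -0.5396
Step 3: u-update.
u^{k+1} = -0.7887 + 0.4319 + 0.5396 = 0.1828
Step 4: Primal residual = |0.4319 + 0.5396| = 0.9715


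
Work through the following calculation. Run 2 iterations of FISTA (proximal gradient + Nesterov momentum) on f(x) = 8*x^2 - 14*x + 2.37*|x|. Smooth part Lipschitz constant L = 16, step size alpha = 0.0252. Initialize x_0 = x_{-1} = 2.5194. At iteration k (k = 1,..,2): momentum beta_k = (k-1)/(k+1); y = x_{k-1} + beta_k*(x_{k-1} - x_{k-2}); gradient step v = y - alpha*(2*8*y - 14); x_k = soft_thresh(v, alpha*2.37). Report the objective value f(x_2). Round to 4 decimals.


FISTA on f(x) = 8*x^2 - 14*x + 2.37*|x|
L = 16, alpha = 0.0252
Iteration 1: beta = 0.0, y = 2.5194 + 0.0*(2.5194 - 2.5194) = 2.5194
  grad(y) = 26.3104, v = y - alpha*grad = 1.8564
  prox(v) = soft_thresh(1.8564, 0.0597) = 1.7967
Iteration 2: beta = 0.3333, y = 1.7967 + 0.3333*(1.7967 - 2.5194) = 1.5557
  grad(y) = 10.8918, v = y - alpha*grad = 1.2813
  prox(v) = soft_thresh(1.2813, 0.0597) = 1.2215
f(x_2) = 8*1.2215^2 - 14*1.2215 + 2.37*|1.2215| = -2.2692


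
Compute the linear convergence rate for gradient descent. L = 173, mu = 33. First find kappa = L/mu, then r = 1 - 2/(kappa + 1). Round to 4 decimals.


Step 1: Compute the condition number.
kappa = L/mu = 173/33 = 5.2424
Step 2: Compute the convergence rate.
r = 1 - 2/(kappa + 1) = 1 - 2*mu/(L + mu) = (L - mu)/(L + mu) = 140/206 = 0.6796


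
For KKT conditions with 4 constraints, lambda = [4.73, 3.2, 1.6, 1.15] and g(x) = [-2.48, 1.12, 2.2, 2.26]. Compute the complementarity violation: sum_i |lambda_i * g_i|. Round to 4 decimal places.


KKT complementary slackness check:
lambda_1 * g_1 = 4.73 * -2.48 = -11.7304
lambda_2 * g_2 = 3.2 * 1.12 = 3.584
lambda_3 * g_3 = 1.6 * 2.2 = 3.52
lambda_4 * g_4 = 1.15 * 2.26 = 2.599
Total violation = 11.7304 + 3.584 + 3.52 + 2.599 = 21.4334
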